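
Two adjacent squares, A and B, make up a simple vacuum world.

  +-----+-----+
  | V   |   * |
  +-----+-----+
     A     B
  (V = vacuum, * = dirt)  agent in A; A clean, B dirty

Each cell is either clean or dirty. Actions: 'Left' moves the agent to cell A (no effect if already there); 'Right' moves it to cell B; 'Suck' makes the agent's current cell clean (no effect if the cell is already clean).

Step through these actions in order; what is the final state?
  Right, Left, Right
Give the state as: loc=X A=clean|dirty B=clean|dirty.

loc=B A=clean B=dirty

[1] after Right: loc=B A=clean B=dirty
[2] after Left: loc=A A=clean B=dirty
[3] after Right: loc=B A=clean B=dirty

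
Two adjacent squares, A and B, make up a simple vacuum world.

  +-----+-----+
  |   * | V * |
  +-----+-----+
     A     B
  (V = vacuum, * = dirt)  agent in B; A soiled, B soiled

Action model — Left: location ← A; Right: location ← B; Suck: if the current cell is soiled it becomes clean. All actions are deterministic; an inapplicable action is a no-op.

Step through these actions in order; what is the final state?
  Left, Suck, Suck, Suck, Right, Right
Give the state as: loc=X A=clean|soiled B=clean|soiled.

loc=B A=clean B=soiled

step 1/6 (Left): loc=A A=soiled B=soiled
step 2/6 (Suck): loc=A A=clean B=soiled
step 3/6 (Suck): loc=A A=clean B=soiled
step 4/6 (Suck): loc=A A=clean B=soiled
step 5/6 (Right): loc=B A=clean B=soiled
step 6/6 (Right): loc=B A=clean B=soiled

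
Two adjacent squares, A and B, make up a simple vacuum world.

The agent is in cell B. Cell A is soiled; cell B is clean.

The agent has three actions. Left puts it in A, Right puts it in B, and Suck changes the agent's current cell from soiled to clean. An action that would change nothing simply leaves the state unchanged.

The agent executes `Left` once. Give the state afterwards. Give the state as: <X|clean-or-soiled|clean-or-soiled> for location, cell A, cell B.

start: <B|soiled|clean>
1) do Left; now <A|soiled|clean>

<A|soiled|clean>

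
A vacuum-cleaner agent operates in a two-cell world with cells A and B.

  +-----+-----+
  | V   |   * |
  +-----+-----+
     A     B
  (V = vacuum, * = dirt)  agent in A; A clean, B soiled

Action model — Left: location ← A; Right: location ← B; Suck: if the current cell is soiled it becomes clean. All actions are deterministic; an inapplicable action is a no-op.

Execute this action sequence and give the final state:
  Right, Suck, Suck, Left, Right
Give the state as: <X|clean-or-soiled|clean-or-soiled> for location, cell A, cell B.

<B|clean|clean>

Right (#1): <B|clean|soiled>
Suck (#2): <B|clean|clean>
Suck (#3): <B|clean|clean>
Left (#4): <A|clean|clean>
Right (#5): <B|clean|clean>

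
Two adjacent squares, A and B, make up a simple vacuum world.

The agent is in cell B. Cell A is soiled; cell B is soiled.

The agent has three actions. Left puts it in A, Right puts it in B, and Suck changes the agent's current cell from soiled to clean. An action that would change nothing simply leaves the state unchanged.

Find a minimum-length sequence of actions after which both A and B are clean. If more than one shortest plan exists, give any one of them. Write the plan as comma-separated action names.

1) do Suck; now loc=B A=soiled B=clean
2) do Left; now loc=A A=soiled B=clean
3) do Suck; now loc=A A=clean B=clean
min 3: Suck B + move + Suck A

Suck, Left, Suck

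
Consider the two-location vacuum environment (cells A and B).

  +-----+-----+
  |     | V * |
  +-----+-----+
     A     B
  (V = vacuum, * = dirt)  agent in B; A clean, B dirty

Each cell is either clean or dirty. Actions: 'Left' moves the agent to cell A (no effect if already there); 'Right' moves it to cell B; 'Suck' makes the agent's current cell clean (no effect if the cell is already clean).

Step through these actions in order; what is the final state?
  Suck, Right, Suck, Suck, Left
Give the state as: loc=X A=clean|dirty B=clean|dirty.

[1] after Suck: loc=B A=clean B=clean
[2] after Right: loc=B A=clean B=clean
[3] after Suck: loc=B A=clean B=clean
[4] after Suck: loc=B A=clean B=clean
[5] after Left: loc=A A=clean B=clean

loc=A A=clean B=clean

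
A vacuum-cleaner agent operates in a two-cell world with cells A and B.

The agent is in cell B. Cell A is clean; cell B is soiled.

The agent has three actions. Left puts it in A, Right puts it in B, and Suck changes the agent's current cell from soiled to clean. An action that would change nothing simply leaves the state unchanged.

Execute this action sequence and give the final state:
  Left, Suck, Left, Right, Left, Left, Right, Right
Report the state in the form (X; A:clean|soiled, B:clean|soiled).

1. Left → (A; A:clean, B:soiled)
2. Suck → (A; A:clean, B:soiled)
3. Left → (A; A:clean, B:soiled)
4. Right → (B; A:clean, B:soiled)
5. Left → (A; A:clean, B:soiled)
6. Left → (A; A:clean, B:soiled)
7. Right → (B; A:clean, B:soiled)
8. Right → (B; A:clean, B:soiled)

(B; A:clean, B:soiled)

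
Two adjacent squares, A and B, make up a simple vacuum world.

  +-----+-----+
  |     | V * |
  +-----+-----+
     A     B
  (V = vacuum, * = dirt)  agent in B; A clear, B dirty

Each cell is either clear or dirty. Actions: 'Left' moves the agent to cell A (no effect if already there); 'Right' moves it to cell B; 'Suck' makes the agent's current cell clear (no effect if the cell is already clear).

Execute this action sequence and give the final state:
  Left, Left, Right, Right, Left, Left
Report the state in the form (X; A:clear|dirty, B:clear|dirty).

(A; A:clear, B:dirty)

1) do Left; now (A; A:clear, B:dirty)
2) do Left; now (A; A:clear, B:dirty)
3) do Right; now (B; A:clear, B:dirty)
4) do Right; now (B; A:clear, B:dirty)
5) do Left; now (A; A:clear, B:dirty)
6) do Left; now (A; A:clear, B:dirty)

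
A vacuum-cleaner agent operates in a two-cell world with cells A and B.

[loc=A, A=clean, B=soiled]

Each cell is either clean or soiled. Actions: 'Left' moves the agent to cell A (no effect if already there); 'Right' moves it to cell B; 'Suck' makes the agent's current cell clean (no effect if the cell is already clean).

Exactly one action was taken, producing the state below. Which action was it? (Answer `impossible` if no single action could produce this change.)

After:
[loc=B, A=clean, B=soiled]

try  Left: loc=A A=clean B=soiled
try Right: loc=B A=clean B=soiled  ← match
try  Suck: loc=A A=clean B=soiled

Right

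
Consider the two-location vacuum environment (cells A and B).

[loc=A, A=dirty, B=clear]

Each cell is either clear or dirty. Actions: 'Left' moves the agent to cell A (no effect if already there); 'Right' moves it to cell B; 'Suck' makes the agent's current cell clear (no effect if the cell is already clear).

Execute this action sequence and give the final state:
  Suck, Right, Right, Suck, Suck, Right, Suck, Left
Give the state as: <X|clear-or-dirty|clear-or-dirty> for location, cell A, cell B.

1) do Suck; now <A|clear|clear>
2) do Right; now <B|clear|clear>
3) do Right; now <B|clear|clear>
4) do Suck; now <B|clear|clear>
5) do Suck; now <B|clear|clear>
6) do Right; now <B|clear|clear>
7) do Suck; now <B|clear|clear>
8) do Left; now <A|clear|clear>

<A|clear|clear>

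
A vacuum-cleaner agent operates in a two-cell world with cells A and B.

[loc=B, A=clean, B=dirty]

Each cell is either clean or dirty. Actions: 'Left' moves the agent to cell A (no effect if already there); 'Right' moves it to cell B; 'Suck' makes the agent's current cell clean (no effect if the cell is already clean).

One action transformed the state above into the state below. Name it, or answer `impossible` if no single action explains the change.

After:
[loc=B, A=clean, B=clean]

try  Left: (A; A:clean, B:dirty)
try Right: (B; A:clean, B:dirty)
try  Suck: (B; A:clean, B:clean)  ← match

Suck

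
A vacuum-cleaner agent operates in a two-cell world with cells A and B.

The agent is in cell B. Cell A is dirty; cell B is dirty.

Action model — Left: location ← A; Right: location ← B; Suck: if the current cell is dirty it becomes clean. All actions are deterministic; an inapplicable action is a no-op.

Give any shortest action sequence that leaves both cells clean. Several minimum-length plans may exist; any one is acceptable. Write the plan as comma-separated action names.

Suck, Left, Suck

Suck (#1): loc=B A=dirty B=clean
Left (#2): loc=A A=dirty B=clean
Suck (#3): loc=A A=clean B=clean
min 3: Suck B + move + Suck A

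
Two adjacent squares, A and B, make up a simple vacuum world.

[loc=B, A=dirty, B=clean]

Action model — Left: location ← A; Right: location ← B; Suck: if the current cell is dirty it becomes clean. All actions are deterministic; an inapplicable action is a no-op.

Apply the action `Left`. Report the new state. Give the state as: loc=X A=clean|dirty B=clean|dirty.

start: loc=B A=dirty B=clean
step 1/1 (Left): loc=A A=dirty B=clean

loc=A A=dirty B=clean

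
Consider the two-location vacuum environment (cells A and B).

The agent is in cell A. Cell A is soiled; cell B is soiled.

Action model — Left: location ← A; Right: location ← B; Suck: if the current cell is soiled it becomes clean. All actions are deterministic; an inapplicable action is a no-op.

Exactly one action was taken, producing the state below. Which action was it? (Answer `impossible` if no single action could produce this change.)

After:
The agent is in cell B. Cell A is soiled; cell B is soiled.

try  Left: (A; A:soiled, B:soiled)
try Right: (B; A:soiled, B:soiled)  ← match
try  Suck: (A; A:clean, B:soiled)

Right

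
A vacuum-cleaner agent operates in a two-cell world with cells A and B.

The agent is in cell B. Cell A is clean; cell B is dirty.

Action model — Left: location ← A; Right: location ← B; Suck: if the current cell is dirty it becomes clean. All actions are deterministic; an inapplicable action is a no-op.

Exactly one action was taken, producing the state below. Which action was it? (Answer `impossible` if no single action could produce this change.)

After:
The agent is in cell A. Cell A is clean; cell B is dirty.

Left

try  Left: (A; A:clean, B:dirty)  ← match
try Right: (B; A:clean, B:dirty)
try  Suck: (B; A:clean, B:clean)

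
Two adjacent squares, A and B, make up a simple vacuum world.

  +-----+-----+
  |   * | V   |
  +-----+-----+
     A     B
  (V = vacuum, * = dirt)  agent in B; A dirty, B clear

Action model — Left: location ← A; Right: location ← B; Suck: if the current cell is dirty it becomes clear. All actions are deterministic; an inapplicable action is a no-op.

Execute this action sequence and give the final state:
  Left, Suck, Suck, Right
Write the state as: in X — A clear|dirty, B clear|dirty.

in B — A clear, B clear

step 1/4 (Left): in A — A dirty, B clear
step 2/4 (Suck): in A — A clear, B clear
step 3/4 (Suck): in A — A clear, B clear
step 4/4 (Right): in B — A clear, B clear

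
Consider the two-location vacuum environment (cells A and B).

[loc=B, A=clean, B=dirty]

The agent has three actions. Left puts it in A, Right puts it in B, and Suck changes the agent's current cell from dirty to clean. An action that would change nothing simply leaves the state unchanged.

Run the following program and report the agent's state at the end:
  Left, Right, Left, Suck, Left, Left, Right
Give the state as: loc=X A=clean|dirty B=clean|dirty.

loc=B A=clean B=dirty

step 1/7 (Left): loc=A A=clean B=dirty
step 2/7 (Right): loc=B A=clean B=dirty
step 3/7 (Left): loc=A A=clean B=dirty
step 4/7 (Suck): loc=A A=clean B=dirty
step 5/7 (Left): loc=A A=clean B=dirty
step 6/7 (Left): loc=A A=clean B=dirty
step 7/7 (Right): loc=B A=clean B=dirty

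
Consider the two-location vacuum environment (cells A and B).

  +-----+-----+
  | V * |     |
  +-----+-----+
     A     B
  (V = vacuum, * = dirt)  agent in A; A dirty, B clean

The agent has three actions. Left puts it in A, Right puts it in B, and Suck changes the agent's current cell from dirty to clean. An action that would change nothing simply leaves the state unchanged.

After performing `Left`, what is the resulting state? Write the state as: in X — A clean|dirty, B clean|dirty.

in A — A dirty, B clean

start: in A — A dirty, B clean
t=1 Left ⇒ in A — A dirty, B clean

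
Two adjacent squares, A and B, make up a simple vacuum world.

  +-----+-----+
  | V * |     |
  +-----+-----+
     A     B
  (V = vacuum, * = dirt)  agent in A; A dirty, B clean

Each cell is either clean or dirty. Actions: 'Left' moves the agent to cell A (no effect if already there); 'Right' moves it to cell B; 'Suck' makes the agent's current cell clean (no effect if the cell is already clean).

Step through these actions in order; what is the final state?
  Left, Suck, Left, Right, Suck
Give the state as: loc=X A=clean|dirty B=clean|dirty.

loc=B A=clean B=clean

Left (#1): loc=A A=dirty B=clean
Suck (#2): loc=A A=clean B=clean
Left (#3): loc=A A=clean B=clean
Right (#4): loc=B A=clean B=clean
Suck (#5): loc=B A=clean B=clean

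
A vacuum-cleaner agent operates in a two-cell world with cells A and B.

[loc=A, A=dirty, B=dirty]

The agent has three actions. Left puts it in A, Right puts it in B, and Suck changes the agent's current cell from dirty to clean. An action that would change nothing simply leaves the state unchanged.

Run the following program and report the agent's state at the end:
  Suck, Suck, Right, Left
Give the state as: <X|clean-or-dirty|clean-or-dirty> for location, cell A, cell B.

1. Suck → <A|clean|dirty>
2. Suck → <A|clean|dirty>
3. Right → <B|clean|dirty>
4. Left → <A|clean|dirty>

<A|clean|dirty>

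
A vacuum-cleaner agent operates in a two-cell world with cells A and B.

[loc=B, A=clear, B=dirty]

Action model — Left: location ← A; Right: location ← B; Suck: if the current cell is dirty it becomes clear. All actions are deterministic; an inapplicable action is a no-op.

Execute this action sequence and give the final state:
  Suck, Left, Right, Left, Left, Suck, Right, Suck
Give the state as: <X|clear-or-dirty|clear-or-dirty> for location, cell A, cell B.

1. Suck → <B|clear|clear>
2. Left → <A|clear|clear>
3. Right → <B|clear|clear>
4. Left → <A|clear|clear>
5. Left → <A|clear|clear>
6. Suck → <A|clear|clear>
7. Right → <B|clear|clear>
8. Suck → <B|clear|clear>

<B|clear|clear>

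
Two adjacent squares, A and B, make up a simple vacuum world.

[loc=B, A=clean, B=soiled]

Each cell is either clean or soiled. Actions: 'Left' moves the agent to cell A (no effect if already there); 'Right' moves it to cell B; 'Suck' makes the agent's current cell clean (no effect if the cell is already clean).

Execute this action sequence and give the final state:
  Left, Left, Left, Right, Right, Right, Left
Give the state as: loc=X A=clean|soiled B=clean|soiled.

1. Left → loc=A A=clean B=soiled
2. Left → loc=A A=clean B=soiled
3. Left → loc=A A=clean B=soiled
4. Right → loc=B A=clean B=soiled
5. Right → loc=B A=clean B=soiled
6. Right → loc=B A=clean B=soiled
7. Left → loc=A A=clean B=soiled

loc=A A=clean B=soiled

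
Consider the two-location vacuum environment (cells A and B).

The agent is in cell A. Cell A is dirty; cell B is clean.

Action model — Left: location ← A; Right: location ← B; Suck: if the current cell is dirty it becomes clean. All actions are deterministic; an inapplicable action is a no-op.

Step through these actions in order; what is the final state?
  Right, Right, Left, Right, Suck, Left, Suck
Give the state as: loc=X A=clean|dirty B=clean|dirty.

1. Right → loc=B A=dirty B=clean
2. Right → loc=B A=dirty B=clean
3. Left → loc=A A=dirty B=clean
4. Right → loc=B A=dirty B=clean
5. Suck → loc=B A=dirty B=clean
6. Left → loc=A A=dirty B=clean
7. Suck → loc=A A=clean B=clean

loc=A A=clean B=clean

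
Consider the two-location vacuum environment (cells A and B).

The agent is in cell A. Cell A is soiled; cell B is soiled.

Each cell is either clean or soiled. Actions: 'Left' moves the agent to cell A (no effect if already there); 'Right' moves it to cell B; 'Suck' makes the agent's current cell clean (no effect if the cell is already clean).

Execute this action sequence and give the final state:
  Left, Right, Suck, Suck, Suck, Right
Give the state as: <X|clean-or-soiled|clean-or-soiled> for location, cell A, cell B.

<B|soiled|clean>

1) do Left; now <A|soiled|soiled>
2) do Right; now <B|soiled|soiled>
3) do Suck; now <B|soiled|clean>
4) do Suck; now <B|soiled|clean>
5) do Suck; now <B|soiled|clean>
6) do Right; now <B|soiled|clean>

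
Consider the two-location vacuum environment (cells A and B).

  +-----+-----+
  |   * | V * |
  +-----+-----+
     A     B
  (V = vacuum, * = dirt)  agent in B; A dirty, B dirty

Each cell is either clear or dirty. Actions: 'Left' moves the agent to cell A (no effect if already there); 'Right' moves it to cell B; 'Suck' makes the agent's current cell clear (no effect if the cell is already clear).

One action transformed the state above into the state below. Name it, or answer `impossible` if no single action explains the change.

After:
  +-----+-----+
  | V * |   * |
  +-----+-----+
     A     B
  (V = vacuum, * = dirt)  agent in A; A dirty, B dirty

try  Left: <A|dirty|dirty>  ← match
try Right: <B|dirty|dirty>
try  Suck: <B|dirty|clear>

Left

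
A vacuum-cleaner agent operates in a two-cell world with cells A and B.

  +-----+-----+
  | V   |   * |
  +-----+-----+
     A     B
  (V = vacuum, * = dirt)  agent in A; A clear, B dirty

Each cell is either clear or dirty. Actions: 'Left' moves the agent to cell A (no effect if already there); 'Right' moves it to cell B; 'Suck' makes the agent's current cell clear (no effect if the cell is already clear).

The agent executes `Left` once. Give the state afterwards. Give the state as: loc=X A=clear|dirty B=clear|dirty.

loc=A A=clear B=dirty

start: loc=A A=clear B=dirty
1) do Left; now loc=A A=clear B=dirty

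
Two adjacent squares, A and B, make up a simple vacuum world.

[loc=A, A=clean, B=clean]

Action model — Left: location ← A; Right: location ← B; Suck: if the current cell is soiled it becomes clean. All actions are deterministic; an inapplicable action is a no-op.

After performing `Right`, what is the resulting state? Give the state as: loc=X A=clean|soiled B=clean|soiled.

loc=B A=clean B=clean

start: loc=A A=clean B=clean
1) do Right; now loc=B A=clean B=clean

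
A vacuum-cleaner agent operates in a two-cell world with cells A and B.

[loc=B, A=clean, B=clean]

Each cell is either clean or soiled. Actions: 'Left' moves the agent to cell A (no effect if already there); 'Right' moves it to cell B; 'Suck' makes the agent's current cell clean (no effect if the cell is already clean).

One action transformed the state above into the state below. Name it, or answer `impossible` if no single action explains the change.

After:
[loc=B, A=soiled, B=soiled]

try  Left: <A|clean|clean>
try Right: <B|clean|clean>
try  Suck: <B|clean|clean>
no single action produces the after-state

impossible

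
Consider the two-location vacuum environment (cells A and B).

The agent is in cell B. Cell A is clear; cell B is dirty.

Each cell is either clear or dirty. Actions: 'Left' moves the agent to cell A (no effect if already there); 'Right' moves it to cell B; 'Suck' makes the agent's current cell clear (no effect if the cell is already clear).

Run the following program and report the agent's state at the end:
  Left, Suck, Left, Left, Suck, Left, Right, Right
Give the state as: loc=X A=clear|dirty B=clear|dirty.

1. Left → loc=A A=clear B=dirty
2. Suck → loc=A A=clear B=dirty
3. Left → loc=A A=clear B=dirty
4. Left → loc=A A=clear B=dirty
5. Suck → loc=A A=clear B=dirty
6. Left → loc=A A=clear B=dirty
7. Right → loc=B A=clear B=dirty
8. Right → loc=B A=clear B=dirty

loc=B A=clear B=dirty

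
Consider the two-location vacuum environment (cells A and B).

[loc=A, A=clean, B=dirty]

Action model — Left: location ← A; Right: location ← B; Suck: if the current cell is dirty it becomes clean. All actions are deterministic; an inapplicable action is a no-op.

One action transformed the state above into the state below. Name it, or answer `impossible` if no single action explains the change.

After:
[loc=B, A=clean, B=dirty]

try  Left: (A; A:clean, B:dirty)
try Right: (B; A:clean, B:dirty)  ← match
try  Suck: (A; A:clean, B:dirty)

Right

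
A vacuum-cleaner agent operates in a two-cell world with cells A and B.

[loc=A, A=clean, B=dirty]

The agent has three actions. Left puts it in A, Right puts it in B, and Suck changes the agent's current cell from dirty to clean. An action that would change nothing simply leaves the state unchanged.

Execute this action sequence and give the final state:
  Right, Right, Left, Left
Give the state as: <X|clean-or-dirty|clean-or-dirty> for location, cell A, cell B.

1) do Right; now <B|clean|dirty>
2) do Right; now <B|clean|dirty>
3) do Left; now <A|clean|dirty>
4) do Left; now <A|clean|dirty>

<A|clean|dirty>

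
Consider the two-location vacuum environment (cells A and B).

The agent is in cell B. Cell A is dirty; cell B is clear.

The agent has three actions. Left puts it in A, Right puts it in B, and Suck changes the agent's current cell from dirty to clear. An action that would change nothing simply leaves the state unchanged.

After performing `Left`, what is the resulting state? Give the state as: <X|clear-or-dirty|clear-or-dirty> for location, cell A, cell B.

<A|dirty|clear>

start: <B|dirty|clear>
Left (#1): <A|dirty|clear>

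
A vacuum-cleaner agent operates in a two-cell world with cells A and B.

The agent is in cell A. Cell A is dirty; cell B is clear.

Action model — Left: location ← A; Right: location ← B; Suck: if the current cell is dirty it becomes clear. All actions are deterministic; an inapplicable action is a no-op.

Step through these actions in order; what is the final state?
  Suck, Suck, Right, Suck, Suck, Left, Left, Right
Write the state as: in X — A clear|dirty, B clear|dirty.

in B — A clear, B clear

1. Suck → in A — A clear, B clear
2. Suck → in A — A clear, B clear
3. Right → in B — A clear, B clear
4. Suck → in B — A clear, B clear
5. Suck → in B — A clear, B clear
6. Left → in A — A clear, B clear
7. Left → in A — A clear, B clear
8. Right → in B — A clear, B clear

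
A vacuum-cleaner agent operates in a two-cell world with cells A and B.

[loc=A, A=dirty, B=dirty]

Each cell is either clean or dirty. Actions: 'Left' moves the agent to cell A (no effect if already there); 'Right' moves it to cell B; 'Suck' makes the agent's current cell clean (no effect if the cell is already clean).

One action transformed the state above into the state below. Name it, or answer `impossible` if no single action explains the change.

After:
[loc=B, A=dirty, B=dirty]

Right

try  Left: <A|dirty|dirty>
try Right: <B|dirty|dirty>  ← match
try  Suck: <A|clean|dirty>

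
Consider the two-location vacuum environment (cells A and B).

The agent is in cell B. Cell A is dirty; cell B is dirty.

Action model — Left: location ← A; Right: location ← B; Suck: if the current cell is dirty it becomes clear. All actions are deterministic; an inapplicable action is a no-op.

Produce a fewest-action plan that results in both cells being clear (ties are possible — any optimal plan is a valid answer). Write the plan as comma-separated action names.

Suck (#1): loc=B A=dirty B=clear
Left (#2): loc=A A=dirty B=clear
Suck (#3): loc=A A=clear B=clear
min 3: Suck B + move + Suck A

Suck, Left, Suck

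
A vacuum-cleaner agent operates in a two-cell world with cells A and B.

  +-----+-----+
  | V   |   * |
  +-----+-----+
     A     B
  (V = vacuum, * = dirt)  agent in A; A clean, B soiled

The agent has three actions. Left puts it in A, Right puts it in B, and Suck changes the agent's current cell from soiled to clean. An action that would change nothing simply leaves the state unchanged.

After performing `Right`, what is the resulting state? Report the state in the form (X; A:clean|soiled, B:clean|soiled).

start: (A; A:clean, B:soiled)
t=1 Right ⇒ (B; A:clean, B:soiled)

(B; A:clean, B:soiled)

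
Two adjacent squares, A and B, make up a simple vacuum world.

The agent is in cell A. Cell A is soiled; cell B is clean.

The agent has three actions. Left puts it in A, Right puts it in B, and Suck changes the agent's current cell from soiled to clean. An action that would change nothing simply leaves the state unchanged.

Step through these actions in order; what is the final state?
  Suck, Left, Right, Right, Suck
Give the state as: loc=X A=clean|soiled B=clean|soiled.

loc=B A=clean B=clean

step 1/5 (Suck): loc=A A=clean B=clean
step 2/5 (Left): loc=A A=clean B=clean
step 3/5 (Right): loc=B A=clean B=clean
step 4/5 (Right): loc=B A=clean B=clean
step 5/5 (Suck): loc=B A=clean B=clean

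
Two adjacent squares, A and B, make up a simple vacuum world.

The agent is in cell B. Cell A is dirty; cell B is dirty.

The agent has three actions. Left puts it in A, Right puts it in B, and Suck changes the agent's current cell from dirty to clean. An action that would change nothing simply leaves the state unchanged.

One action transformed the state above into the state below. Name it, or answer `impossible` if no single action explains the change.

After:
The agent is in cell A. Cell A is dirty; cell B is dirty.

try  Left: in A — A dirty, B dirty  ← match
try Right: in B — A dirty, B dirty
try  Suck: in B — A dirty, B clean

Left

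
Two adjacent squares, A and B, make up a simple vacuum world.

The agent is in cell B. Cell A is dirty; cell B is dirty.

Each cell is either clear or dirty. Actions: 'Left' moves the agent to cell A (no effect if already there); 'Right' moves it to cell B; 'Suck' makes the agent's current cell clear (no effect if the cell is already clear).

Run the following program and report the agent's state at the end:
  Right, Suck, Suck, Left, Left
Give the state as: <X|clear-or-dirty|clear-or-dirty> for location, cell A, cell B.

<A|dirty|clear>

1) do Right; now <B|dirty|dirty>
2) do Suck; now <B|dirty|clear>
3) do Suck; now <B|dirty|clear>
4) do Left; now <A|dirty|clear>
5) do Left; now <A|dirty|clear>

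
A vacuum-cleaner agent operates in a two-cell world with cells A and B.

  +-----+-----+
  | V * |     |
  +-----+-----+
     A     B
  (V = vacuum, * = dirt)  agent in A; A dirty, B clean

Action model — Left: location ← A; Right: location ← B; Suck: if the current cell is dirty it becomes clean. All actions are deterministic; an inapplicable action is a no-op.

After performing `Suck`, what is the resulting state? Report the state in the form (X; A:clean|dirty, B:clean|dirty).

start: (A; A:dirty, B:clean)
1) do Suck; now (A; A:clean, B:clean)

(A; A:clean, B:clean)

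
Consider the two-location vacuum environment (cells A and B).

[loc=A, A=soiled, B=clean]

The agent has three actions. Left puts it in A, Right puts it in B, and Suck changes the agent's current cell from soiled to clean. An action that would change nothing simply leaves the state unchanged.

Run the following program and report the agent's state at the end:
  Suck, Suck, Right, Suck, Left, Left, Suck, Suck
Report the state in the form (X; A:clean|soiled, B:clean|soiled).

(A; A:clean, B:clean)

[1] after Suck: (A; A:clean, B:clean)
[2] after Suck: (A; A:clean, B:clean)
[3] after Right: (B; A:clean, B:clean)
[4] after Suck: (B; A:clean, B:clean)
[5] after Left: (A; A:clean, B:clean)
[6] after Left: (A; A:clean, B:clean)
[7] after Suck: (A; A:clean, B:clean)
[8] after Suck: (A; A:clean, B:clean)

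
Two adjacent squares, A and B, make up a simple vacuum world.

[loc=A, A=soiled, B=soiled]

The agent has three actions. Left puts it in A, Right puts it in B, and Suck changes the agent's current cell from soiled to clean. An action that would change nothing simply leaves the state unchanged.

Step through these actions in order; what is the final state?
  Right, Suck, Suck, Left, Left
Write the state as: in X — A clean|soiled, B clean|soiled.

1. Right → in B — A soiled, B soiled
2. Suck → in B — A soiled, B clean
3. Suck → in B — A soiled, B clean
4. Left → in A — A soiled, B clean
5. Left → in A — A soiled, B clean

in A — A soiled, B clean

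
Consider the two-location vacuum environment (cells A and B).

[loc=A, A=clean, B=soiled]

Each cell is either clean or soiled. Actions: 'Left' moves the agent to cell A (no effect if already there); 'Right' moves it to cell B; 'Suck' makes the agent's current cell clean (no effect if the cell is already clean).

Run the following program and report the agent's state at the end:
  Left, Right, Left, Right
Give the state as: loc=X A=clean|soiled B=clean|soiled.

loc=B A=clean B=soiled

1. Left → loc=A A=clean B=soiled
2. Right → loc=B A=clean B=soiled
3. Left → loc=A A=clean B=soiled
4. Right → loc=B A=clean B=soiled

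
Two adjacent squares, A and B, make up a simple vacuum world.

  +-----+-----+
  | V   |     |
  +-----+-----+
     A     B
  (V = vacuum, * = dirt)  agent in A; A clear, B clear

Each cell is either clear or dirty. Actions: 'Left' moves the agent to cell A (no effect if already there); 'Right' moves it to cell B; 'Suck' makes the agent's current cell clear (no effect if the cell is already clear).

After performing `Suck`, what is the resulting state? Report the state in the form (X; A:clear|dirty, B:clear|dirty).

start: (A; A:clear, B:clear)
t=1 Suck ⇒ (A; A:clear, B:clear)

(A; A:clear, B:clear)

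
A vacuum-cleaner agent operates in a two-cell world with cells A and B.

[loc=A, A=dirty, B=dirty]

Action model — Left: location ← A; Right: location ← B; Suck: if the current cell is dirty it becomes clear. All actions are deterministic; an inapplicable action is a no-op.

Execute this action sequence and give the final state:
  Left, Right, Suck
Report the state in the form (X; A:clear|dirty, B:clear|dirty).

(B; A:dirty, B:clear)

1) do Left; now (A; A:dirty, B:dirty)
2) do Right; now (B; A:dirty, B:dirty)
3) do Suck; now (B; A:dirty, B:clear)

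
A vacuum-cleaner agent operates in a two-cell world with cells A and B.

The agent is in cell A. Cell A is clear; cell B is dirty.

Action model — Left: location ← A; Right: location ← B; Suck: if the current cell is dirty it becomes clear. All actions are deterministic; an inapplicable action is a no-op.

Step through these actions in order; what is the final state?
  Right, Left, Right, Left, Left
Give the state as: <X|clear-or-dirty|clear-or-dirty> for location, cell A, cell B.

<A|clear|dirty>

Right (#1): <B|clear|dirty>
Left (#2): <A|clear|dirty>
Right (#3): <B|clear|dirty>
Left (#4): <A|clear|dirty>
Left (#5): <A|clear|dirty>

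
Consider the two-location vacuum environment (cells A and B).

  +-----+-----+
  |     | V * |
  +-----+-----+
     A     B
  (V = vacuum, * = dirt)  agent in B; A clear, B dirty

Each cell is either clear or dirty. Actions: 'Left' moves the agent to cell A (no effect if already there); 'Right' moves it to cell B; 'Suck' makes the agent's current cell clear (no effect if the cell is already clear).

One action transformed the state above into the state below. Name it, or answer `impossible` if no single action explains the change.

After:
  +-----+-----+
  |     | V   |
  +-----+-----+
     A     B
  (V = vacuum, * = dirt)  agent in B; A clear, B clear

try  Left: loc=A A=clear B=dirty
try Right: loc=B A=clear B=dirty
try  Suck: loc=B A=clear B=clear  ← match

Suck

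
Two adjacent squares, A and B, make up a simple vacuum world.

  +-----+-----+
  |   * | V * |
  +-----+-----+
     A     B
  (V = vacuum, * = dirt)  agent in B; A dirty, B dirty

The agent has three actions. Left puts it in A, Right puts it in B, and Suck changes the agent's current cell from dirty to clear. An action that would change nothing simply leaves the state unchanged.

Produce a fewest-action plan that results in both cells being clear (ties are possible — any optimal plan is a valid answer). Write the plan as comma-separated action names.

Suck, Left, Suck

t=1 Suck ⇒ <B|dirty|clear>
t=2 Left ⇒ <A|dirty|clear>
t=3 Suck ⇒ <A|clear|clear>
min 3: Suck B + move + Suck A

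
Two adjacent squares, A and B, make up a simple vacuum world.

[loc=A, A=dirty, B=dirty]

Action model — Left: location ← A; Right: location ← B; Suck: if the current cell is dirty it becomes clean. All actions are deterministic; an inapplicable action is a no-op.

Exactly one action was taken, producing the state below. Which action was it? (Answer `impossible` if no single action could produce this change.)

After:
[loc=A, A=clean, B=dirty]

Suck

try  Left: in A — A dirty, B dirty
try Right: in B — A dirty, B dirty
try  Suck: in A — A clean, B dirty  ← match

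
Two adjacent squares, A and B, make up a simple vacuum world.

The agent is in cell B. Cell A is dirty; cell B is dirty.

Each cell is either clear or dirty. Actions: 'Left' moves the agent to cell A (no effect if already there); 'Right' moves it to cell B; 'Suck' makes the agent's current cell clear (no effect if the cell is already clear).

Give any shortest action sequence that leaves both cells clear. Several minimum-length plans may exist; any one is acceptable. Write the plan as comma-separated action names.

[1] after Suck: in B — A dirty, B clear
[2] after Left: in A — A dirty, B clear
[3] after Suck: in A — A clear, B clear
min 3: Suck B + move + Suck A

Suck, Left, Suck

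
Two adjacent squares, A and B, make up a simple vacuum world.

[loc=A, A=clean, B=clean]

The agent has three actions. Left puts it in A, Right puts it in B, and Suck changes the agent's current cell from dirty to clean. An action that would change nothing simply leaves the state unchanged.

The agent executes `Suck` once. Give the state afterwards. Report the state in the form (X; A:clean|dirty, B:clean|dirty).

(A; A:clean, B:clean)

start: (A; A:clean, B:clean)
step 1/1 (Suck): (A; A:clean, B:clean)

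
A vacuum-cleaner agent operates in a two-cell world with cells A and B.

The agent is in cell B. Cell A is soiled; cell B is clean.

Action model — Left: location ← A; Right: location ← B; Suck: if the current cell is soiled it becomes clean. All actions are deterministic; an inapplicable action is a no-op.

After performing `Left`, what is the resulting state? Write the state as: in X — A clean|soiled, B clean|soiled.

in A — A soiled, B clean

start: in B — A soiled, B clean
step 1/1 (Left): in A — A soiled, B clean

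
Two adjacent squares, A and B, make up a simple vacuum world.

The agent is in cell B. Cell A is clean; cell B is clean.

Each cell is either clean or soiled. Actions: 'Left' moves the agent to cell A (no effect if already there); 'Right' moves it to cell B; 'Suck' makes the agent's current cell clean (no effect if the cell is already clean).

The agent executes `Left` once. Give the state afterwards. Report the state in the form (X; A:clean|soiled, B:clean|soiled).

start: (B; A:clean, B:clean)
Left (#1): (A; A:clean, B:clean)

(A; A:clean, B:clean)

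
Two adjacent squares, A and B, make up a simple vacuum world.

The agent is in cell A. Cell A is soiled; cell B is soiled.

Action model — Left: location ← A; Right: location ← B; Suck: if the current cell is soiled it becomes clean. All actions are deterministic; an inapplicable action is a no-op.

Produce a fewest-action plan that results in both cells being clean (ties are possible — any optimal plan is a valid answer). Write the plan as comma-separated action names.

1) do Suck; now (A; A:clean, B:soiled)
2) do Right; now (B; A:clean, B:soiled)
3) do Suck; now (B; A:clean, B:clean)
min 3: Suck A + move + Suck B

Suck, Right, Suck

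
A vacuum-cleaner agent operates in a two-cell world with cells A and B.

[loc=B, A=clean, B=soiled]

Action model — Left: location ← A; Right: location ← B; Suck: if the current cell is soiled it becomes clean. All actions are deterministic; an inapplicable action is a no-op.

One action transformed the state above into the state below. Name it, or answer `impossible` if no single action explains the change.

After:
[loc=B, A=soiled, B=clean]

impossible

try  Left: <A|clean|soiled>
try Right: <B|clean|soiled>
try  Suck: <B|clean|clean>
no single action produces the after-state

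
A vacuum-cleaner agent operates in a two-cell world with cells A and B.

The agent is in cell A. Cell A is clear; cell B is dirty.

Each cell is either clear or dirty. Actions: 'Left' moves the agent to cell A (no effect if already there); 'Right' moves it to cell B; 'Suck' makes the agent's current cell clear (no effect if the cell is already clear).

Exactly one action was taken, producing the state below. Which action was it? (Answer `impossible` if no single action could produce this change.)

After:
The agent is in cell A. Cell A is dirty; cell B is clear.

try  Left: (A; A:clear, B:dirty)
try Right: (B; A:clear, B:dirty)
try  Suck: (A; A:clear, B:dirty)
no single action produces the after-state

impossible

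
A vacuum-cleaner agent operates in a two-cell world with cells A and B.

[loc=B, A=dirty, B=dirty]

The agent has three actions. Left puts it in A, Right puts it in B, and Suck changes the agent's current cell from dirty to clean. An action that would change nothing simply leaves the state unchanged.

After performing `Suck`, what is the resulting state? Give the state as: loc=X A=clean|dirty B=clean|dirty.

start: loc=B A=dirty B=dirty
Suck (#1): loc=B A=dirty B=clean

loc=B A=dirty B=clean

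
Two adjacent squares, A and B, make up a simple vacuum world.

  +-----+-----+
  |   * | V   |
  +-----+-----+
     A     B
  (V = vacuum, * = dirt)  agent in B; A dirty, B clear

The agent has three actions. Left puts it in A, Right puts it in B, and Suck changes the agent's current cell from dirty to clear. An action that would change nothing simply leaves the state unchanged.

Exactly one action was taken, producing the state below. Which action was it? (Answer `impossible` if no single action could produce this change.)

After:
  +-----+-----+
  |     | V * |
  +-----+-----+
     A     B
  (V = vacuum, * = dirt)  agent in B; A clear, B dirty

impossible

try  Left: <A|dirty|clear>
try Right: <B|dirty|clear>
try  Suck: <B|dirty|clear>
no single action produces the after-state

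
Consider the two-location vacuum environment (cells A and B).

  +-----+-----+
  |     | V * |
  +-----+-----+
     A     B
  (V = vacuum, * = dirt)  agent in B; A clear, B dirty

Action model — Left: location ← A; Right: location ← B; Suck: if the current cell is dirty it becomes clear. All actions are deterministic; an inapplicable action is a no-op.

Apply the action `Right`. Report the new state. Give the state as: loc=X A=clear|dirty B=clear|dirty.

loc=B A=clear B=dirty

start: loc=B A=clear B=dirty
Right (#1): loc=B A=clear B=dirty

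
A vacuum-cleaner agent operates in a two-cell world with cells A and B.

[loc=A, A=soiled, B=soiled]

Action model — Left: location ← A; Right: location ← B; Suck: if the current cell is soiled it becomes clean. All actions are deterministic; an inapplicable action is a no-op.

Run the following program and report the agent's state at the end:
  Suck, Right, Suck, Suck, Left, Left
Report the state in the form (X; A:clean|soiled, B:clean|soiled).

1. Suck → (A; A:clean, B:soiled)
2. Right → (B; A:clean, B:soiled)
3. Suck → (B; A:clean, B:clean)
4. Suck → (B; A:clean, B:clean)
5. Left → (A; A:clean, B:clean)
6. Left → (A; A:clean, B:clean)

(A; A:clean, B:clean)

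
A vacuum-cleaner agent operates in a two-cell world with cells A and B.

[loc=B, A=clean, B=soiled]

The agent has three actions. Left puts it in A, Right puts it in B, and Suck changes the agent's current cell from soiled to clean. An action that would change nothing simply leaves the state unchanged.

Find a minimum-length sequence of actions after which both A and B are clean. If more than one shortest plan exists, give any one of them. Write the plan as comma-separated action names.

Suck

1) do Suck; now loc=B A=clean B=clean
min 1: B is soiled, one Suck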